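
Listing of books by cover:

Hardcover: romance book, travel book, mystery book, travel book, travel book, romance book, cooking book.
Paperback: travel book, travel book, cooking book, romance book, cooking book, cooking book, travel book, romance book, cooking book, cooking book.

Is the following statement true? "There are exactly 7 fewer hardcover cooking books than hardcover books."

False

There is 1 hardcover cooking book.
There are 7 hardcover books.
The claim requires 7 − 1 (= 6) to equal 7, which does not hold.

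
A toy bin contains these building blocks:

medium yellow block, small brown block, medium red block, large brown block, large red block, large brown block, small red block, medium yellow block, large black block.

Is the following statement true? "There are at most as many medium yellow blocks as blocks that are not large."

medium yellow blocks: 2.
blocks that are not large: 5.
The claim requires 2 ≤ 5, which holds.

True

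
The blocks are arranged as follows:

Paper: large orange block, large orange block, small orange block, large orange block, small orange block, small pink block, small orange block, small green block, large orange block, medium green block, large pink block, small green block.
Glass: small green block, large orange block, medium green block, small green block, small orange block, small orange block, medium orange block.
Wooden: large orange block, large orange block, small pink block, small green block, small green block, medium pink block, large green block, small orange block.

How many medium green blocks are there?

2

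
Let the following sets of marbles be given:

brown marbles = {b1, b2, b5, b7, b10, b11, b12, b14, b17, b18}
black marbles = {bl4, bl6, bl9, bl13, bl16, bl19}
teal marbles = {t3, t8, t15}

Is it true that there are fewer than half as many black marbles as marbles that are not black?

True

|black marbles| = 6.
|marbles that are not black| = 13.
The claim requires 2 × 6 = 12 < 13, which holds.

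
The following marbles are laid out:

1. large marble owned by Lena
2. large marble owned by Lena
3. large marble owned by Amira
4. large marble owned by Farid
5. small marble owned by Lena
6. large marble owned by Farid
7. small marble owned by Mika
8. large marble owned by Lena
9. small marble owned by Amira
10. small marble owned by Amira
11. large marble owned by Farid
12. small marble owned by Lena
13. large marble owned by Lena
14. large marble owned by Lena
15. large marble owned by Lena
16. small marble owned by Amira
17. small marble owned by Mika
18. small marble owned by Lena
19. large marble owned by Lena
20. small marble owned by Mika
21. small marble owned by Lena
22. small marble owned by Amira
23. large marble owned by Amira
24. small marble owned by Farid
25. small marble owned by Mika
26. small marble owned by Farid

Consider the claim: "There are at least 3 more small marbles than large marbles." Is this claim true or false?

There are 14 small marbles.
There are 12 large marbles.
The claim requires 14 − 12 = 2 ≥ 3, which does not hold.

False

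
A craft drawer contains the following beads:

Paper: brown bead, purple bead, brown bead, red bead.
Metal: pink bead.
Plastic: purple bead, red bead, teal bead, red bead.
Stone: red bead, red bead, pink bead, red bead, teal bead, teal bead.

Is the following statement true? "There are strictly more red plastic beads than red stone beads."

red plastic beads: 2.
red stone beads: 3.
The claim requires 2 > 3, which does not hold.

False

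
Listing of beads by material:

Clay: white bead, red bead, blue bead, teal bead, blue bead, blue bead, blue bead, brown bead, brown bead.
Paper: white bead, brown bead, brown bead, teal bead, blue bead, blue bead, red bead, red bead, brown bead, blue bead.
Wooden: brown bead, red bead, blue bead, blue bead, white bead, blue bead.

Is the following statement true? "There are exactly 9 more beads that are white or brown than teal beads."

beads that are white or brown: 9.
teal beads: 2.
The claim requires 9 − 2 (= 7) to equal 9, which does not hold.

False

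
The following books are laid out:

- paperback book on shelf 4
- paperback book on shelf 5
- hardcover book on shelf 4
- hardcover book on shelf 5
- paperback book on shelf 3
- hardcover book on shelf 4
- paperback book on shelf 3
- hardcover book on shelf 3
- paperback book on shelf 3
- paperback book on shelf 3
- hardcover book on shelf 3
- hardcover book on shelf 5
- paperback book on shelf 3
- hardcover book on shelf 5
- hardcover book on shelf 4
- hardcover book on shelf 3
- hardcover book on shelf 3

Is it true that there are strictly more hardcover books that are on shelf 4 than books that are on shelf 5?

False

|hardcover books on shelf 4| = 3.
|books on shelf 5| = 4.
The claim requires 3 > 4, which does not hold.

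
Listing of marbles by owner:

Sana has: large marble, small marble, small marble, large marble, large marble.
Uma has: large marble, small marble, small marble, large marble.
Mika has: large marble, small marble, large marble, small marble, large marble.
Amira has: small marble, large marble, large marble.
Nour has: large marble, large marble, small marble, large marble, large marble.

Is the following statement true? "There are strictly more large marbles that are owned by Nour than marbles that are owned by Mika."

|large marbles owned by Nour| = 4.
|marbles owned by Mika| = 5.
The claim requires 4 > 5, which does not hold.

False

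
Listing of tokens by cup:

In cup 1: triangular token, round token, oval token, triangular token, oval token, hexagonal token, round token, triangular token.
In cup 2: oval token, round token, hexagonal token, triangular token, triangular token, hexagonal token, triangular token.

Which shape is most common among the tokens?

triangular

Counts by shape: triangular 6, hexagonal 3, round 3, oval 3.
The maximum is 6, held uniquely by triangular.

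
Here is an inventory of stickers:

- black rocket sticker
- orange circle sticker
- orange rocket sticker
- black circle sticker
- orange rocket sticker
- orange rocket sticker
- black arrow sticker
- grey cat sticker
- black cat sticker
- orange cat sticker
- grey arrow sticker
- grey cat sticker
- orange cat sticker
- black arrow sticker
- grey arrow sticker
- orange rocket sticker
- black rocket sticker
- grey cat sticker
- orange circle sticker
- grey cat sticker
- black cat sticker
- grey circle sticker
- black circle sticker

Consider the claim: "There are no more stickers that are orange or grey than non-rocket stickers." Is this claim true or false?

There are 15 stickers that are orange or grey.
There are 17 non-rocket stickers.
The claim requires 15 ≤ 17, which holds.

True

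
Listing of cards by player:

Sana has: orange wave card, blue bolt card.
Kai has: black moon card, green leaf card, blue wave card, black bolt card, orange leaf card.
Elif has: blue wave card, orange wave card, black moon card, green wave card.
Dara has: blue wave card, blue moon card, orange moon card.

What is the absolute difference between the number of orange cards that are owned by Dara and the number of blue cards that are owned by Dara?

1

orange cards owned by Dara: 1. blue cards owned by Dara: 2.
|1 − 2| = 2 − 1 = 1.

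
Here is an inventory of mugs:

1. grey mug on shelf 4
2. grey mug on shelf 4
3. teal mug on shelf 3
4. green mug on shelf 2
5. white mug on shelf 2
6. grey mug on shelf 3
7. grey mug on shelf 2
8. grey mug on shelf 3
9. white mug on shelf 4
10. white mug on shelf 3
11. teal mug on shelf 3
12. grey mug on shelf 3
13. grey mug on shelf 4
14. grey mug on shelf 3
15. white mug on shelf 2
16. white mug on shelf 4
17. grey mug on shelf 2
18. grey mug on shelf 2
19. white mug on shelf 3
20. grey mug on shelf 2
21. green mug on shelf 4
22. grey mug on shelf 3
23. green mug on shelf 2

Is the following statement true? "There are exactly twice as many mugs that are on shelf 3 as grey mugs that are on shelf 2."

False

There are 9 mugs on shelf 3.
There are 4 grey mugs on shelf 2.
The claim requires 9 = 2 × 4 = 8, which does not hold.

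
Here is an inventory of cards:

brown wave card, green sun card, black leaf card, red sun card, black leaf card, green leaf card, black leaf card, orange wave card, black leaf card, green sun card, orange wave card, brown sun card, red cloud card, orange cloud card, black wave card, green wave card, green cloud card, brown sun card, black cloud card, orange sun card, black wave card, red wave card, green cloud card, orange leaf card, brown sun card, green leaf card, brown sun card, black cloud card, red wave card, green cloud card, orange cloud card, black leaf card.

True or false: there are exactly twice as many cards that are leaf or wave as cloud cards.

|cards that are leaf or wave| = 16.
|cloud cards| = 8.
The claim requires 16 = 2 × 8 = 16, which holds.

True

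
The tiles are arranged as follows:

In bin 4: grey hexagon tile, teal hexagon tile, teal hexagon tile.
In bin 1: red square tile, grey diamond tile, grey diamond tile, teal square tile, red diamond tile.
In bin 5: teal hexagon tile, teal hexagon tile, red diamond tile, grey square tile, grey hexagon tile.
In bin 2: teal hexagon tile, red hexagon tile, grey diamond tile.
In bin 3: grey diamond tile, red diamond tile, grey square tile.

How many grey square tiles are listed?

2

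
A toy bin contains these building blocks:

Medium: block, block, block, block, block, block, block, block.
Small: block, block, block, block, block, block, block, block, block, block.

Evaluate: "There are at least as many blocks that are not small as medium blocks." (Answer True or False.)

|blocks that are not small| = 8.
|medium blocks| = 8.
The claim requires 8 ≥ 8, which holds.

True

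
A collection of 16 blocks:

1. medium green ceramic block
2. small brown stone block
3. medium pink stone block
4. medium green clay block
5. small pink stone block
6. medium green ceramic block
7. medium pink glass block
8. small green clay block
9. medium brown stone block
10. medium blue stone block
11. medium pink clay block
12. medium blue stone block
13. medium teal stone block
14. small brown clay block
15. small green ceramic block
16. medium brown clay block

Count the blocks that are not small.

11

Total blocks: 16; with the excluded value: 5; remaining 16 − 5 = 11.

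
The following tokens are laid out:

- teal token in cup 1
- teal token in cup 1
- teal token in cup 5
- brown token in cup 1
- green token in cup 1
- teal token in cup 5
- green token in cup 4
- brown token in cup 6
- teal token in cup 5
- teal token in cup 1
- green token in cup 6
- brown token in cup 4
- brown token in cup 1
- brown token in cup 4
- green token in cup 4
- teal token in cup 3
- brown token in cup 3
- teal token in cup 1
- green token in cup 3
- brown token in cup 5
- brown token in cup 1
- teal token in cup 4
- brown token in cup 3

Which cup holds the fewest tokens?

Counts by cup: cup 1→8, cup 4→5, cup 5→4, cup 3→4, cup 6→2.
The minimum is 2, held uniquely by cup 6.

cup 6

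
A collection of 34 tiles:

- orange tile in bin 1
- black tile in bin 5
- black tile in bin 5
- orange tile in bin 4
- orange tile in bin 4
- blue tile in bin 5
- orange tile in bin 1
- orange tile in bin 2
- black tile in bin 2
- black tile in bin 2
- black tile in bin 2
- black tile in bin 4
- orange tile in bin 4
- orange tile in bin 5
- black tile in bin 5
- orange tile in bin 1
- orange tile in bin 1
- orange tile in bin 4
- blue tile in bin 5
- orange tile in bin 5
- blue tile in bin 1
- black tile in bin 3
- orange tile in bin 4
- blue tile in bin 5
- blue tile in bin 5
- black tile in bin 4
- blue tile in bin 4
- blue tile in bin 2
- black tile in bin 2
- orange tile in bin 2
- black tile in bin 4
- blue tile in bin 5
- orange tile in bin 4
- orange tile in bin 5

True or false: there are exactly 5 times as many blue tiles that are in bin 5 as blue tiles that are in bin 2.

True

blue tiles in bin 5: 5.
blue tiles in bin 2: 1.
The claim requires 5 = 5 × 1 = 5, which holds.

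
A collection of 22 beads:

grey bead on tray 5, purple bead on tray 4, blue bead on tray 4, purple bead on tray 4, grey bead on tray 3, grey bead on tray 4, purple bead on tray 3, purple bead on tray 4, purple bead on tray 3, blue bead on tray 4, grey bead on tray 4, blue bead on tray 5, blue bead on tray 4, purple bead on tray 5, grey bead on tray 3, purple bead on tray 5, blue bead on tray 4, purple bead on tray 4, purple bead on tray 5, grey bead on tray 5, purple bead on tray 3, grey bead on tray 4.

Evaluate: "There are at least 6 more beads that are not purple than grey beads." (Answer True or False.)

False

|beads that are not purple| = 12.
|grey beads| = 7.
The claim requires 12 − 7 = 5 ≥ 6, which does not hold.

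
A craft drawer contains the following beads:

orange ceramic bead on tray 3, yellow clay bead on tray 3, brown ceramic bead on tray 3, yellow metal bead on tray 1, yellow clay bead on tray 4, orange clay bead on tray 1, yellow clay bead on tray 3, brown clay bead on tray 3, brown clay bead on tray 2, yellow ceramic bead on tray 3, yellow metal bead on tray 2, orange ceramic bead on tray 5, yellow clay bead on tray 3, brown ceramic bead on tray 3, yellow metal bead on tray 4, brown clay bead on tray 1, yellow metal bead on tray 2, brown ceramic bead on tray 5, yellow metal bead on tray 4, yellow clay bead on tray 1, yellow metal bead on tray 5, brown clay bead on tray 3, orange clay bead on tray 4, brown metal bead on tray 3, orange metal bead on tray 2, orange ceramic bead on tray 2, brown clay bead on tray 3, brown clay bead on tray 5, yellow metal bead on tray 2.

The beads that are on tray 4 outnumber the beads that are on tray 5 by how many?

0

beads on tray 4: 4.
beads on tray 5: 4.
4 − 4 = 0.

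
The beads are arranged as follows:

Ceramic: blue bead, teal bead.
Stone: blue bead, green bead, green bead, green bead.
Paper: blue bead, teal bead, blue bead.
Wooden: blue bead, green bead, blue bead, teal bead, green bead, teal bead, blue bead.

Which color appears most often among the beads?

Counts by color: blue 7, green 5, teal 4.
The maximum is 7, held uniquely by blue.

blue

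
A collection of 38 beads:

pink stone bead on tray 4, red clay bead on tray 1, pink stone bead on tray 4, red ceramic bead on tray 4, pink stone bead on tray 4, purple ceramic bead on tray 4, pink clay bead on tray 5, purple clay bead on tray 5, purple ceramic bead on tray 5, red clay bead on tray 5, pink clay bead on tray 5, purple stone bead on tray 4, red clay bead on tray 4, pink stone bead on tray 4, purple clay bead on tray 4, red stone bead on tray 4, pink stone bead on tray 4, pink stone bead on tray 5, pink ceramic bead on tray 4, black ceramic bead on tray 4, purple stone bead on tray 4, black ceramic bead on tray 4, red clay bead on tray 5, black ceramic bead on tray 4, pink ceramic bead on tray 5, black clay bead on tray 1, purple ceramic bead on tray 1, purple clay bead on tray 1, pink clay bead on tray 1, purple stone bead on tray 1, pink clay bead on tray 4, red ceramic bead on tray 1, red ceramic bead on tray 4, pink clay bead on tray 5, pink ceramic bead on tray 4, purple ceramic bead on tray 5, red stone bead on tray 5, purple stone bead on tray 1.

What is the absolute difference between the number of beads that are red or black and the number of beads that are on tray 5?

2

beads that are red or black: 13. beads on tray 5: 11.
|13 − 11| = 13 − 11 = 2.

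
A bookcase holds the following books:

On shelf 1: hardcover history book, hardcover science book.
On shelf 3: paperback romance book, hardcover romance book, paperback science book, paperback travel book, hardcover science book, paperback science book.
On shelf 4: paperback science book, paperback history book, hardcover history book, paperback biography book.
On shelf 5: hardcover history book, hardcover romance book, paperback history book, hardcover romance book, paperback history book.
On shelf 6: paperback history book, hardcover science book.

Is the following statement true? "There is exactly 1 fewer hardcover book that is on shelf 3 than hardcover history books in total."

True

|hardcover books on shelf 3| = 2.
|hardcover history books| = 3.
The claim requires 3 − 2 (= 1) to equal 1, which holds.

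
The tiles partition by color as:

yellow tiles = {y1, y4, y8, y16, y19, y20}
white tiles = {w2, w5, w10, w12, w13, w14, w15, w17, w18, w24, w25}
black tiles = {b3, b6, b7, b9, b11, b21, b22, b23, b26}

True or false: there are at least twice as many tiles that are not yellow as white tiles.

False

tiles that are not yellow: 20.
white tiles: 11.
The claim requires 20 ≥ 2 × 11 = 22, which does not hold.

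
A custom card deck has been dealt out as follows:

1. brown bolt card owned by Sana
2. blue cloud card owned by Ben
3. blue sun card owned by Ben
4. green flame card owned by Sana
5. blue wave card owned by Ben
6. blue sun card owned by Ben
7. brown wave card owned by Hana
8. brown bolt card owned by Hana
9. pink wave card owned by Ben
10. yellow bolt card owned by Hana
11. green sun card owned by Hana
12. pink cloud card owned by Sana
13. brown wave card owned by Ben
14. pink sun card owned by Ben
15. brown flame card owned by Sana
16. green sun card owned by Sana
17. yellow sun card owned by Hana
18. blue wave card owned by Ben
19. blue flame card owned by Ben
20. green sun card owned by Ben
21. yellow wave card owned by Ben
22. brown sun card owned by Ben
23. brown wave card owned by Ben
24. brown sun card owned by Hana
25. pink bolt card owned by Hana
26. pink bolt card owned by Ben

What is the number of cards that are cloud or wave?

cloud: 2; wave: 7; together 2 + 7 = 9.

9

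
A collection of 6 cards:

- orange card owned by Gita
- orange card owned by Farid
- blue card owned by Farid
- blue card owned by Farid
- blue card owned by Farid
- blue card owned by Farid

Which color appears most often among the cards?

blue

Counts by color: blue 4, orange 2.
The maximum is 4, held uniquely by blue.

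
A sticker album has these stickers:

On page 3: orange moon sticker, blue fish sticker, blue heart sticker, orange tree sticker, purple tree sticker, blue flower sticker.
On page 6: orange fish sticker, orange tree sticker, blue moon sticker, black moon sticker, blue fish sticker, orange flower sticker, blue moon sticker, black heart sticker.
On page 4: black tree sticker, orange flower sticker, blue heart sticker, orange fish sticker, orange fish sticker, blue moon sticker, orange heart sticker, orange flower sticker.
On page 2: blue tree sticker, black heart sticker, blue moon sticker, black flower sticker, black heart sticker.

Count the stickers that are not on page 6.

19

Total stickers: 27; with the excluded value: 8; remaining 27 − 8 = 19.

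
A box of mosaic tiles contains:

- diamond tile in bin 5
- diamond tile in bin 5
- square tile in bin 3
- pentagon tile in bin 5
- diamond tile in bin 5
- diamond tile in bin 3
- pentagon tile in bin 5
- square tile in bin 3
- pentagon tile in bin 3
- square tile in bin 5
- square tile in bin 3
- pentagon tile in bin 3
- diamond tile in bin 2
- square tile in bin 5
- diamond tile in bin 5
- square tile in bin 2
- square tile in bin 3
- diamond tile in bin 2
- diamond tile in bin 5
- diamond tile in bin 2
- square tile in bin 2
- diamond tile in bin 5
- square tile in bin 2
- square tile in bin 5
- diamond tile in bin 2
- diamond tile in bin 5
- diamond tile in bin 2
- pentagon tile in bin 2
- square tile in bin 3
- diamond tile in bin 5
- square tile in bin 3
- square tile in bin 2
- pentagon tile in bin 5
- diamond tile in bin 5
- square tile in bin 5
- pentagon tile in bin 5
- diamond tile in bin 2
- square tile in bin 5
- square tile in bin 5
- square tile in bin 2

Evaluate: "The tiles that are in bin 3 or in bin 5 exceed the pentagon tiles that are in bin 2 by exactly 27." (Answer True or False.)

True

tiles in bin 3 or in bin 5: 28.
pentagon tiles in bin 2: 1.
The claim requires 28 − 1 (= 27) to equal 27, which holds.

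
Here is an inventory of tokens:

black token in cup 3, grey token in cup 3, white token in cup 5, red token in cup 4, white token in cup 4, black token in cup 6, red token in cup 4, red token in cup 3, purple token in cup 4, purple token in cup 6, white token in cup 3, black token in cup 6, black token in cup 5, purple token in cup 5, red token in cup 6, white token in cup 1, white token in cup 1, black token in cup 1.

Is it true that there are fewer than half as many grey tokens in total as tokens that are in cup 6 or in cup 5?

grey tokens: 1.
tokens in cup 6 or in cup 5: 7.
The claim requires 2 × 1 = 2 < 7, which holds.

True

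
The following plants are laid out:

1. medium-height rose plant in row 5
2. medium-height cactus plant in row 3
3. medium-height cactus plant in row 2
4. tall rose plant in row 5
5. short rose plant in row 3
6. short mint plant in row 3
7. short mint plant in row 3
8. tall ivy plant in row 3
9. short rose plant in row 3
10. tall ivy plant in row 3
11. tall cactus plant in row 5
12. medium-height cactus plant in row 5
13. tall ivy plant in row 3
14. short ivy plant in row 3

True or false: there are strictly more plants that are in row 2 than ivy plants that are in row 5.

There is 1 plant in row 2.
There are 0 ivy plants in row 5.
The claim requires 1 > 0, which holds.

True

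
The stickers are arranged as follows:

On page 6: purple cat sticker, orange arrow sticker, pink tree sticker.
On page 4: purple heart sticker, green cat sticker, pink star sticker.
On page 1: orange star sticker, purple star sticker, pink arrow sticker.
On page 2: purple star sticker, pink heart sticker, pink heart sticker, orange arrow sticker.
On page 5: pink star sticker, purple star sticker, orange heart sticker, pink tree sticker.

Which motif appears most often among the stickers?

Counts by motif: star 6, heart 4, arrow 3, cat 2, tree 2.
The maximum is 6, held uniquely by star.

star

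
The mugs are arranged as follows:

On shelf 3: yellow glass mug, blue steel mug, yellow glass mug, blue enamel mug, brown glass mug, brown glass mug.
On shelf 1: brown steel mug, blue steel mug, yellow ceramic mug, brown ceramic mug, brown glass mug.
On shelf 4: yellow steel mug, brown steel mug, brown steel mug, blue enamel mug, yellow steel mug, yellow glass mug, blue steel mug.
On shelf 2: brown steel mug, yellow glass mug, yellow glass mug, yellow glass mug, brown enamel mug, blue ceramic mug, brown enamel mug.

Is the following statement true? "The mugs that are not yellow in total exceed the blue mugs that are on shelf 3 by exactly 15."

There are 16 mugs that are not yellow.
There are 2 blue mugs on shelf 3.
The claim requires 16 − 2 (= 14) to equal 15, which does not hold.

False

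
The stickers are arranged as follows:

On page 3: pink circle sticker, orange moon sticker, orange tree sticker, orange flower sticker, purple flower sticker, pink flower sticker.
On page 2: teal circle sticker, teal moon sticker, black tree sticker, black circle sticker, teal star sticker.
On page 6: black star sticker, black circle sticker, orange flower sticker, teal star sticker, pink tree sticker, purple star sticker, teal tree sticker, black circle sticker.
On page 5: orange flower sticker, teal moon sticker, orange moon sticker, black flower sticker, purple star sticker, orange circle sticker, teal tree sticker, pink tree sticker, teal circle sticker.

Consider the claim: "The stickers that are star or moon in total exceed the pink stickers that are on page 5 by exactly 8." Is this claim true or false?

There are 9 stickers that are star or moon.
There is 1 pink sticker on page 5.
The claim requires 9 − 1 (= 8) to equal 8, which holds.

True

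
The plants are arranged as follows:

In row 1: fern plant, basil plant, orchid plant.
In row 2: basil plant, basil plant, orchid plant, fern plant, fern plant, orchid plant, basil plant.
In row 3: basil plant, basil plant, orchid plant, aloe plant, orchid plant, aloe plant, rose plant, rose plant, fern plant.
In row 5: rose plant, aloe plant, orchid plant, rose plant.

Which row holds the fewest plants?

row 1

Counts by row: row 3→9, row 2→7, row 5→4, row 1→3.
The minimum is 3, held uniquely by row 1.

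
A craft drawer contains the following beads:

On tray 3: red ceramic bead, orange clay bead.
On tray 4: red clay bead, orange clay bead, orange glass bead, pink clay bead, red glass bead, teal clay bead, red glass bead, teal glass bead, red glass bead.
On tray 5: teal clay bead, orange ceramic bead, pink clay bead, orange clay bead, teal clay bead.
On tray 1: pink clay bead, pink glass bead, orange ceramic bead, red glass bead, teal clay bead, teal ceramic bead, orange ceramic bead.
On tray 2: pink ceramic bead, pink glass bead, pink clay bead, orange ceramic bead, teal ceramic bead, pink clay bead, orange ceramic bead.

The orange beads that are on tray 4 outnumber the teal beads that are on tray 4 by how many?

orange beads on tray 4: 2.
teal beads on tray 4: 2.
2 − 2 = 0.

0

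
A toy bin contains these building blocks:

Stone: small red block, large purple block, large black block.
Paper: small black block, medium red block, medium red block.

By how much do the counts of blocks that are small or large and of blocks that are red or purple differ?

0

blocks that are small or large: 4. blocks that are red or purple: 4.
|4 − 4| = 4 − 4 = 0.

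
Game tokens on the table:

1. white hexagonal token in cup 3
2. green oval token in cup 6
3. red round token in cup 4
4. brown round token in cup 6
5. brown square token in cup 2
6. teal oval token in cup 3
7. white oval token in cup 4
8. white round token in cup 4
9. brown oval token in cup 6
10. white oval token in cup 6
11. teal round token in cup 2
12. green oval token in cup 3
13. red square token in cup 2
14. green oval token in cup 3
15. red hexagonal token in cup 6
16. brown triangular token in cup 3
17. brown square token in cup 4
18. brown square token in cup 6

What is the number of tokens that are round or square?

round: 4; square: 4; together 4 + 4 = 8.

8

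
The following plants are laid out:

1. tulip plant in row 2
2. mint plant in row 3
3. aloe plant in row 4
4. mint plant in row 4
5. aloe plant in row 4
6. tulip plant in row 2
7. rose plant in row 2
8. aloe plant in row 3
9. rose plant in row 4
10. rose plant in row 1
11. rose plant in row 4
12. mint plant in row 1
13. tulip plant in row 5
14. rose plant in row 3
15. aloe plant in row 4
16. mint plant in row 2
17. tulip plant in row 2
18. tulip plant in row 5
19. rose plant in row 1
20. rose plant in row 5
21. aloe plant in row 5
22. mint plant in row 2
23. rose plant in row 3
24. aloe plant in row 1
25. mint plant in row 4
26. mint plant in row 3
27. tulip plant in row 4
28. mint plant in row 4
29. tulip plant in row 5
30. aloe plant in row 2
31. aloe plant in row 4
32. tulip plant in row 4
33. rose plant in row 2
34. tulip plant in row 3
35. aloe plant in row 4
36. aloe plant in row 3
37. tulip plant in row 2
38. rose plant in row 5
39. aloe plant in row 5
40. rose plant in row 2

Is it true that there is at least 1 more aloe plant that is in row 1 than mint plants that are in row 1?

False

|aloe plants in row 1| = 1.
|mint plants in row 1| = 1.
The claim requires 1 − 1 = 0 ≥ 1, which does not hold.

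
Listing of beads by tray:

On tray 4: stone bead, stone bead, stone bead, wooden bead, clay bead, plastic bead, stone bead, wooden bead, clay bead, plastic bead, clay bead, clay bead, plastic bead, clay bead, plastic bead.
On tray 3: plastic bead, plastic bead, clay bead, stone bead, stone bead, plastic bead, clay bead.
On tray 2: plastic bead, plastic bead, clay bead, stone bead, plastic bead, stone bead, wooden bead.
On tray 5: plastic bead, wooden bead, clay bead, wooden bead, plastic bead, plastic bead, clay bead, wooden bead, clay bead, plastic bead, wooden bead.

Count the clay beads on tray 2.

1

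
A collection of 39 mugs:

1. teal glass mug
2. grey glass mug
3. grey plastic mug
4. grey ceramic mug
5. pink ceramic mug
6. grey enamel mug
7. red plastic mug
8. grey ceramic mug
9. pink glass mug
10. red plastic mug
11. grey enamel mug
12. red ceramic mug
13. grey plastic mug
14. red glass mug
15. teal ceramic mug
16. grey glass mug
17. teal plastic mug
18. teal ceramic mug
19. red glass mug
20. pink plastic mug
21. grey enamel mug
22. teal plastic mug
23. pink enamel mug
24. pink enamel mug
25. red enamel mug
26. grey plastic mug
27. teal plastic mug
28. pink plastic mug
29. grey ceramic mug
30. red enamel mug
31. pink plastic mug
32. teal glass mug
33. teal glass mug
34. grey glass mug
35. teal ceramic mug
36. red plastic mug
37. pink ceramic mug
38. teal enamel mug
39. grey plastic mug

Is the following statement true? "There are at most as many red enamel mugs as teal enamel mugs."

|red enamel mugs| = 2.
|teal enamel mugs| = 1.
The claim requires 2 ≤ 1, which does not hold.

False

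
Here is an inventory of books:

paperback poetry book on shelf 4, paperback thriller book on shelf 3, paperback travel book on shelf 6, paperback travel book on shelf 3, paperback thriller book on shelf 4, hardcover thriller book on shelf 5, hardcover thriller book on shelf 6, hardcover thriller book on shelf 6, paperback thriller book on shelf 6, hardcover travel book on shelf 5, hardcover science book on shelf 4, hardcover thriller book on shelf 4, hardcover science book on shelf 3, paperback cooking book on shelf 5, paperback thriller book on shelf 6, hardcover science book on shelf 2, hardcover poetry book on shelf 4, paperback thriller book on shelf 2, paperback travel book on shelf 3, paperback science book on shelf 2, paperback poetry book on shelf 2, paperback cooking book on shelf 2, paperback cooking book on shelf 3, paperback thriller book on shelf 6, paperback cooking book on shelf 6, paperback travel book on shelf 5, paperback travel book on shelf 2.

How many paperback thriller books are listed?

6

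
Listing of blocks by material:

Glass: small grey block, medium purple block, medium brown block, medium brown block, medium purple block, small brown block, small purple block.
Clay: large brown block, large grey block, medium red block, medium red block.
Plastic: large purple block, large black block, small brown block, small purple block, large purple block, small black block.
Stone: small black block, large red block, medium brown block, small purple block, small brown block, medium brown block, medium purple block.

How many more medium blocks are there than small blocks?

medium blocks: 9.
small blocks: 9.
9 − 9 = 0.

0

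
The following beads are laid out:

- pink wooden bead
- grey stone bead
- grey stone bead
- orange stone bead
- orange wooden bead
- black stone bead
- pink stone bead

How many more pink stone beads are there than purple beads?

pink stone beads: 1.
purple beads: 0.
1 − 0 = 1.

1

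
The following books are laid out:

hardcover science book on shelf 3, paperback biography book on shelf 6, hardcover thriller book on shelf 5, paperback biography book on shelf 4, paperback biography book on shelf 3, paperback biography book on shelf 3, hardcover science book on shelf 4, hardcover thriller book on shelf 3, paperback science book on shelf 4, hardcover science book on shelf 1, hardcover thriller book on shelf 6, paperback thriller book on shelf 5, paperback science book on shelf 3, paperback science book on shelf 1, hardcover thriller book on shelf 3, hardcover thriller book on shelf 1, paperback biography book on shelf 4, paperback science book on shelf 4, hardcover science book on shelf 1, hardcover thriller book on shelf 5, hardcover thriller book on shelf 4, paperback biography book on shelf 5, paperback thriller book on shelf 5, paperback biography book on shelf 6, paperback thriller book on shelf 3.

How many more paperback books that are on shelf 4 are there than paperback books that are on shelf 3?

paperback books on shelf 4: 4.
paperback books on shelf 3: 4.
4 − 4 = 0.

0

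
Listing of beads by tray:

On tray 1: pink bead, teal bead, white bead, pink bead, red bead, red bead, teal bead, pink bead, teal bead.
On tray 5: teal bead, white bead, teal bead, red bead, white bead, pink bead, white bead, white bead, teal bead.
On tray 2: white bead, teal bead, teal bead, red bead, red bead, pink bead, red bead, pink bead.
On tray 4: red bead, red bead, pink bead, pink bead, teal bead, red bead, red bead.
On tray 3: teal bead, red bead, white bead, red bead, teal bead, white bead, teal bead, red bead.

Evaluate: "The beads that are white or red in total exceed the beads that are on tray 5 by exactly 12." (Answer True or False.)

|beads that are white or red| = 21.
|beads on tray 5| = 9.
The claim requires 21 − 9 (= 12) to equal 12, which holds.

True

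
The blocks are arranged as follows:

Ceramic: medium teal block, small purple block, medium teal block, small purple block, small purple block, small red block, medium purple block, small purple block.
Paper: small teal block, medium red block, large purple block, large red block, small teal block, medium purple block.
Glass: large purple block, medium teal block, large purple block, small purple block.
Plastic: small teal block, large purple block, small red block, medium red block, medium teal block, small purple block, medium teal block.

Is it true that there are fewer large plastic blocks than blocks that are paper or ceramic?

There is 1 large plastic block.
There are 14 blocks that are paper or ceramic.
The claim requires 1 < 14, which holds.

True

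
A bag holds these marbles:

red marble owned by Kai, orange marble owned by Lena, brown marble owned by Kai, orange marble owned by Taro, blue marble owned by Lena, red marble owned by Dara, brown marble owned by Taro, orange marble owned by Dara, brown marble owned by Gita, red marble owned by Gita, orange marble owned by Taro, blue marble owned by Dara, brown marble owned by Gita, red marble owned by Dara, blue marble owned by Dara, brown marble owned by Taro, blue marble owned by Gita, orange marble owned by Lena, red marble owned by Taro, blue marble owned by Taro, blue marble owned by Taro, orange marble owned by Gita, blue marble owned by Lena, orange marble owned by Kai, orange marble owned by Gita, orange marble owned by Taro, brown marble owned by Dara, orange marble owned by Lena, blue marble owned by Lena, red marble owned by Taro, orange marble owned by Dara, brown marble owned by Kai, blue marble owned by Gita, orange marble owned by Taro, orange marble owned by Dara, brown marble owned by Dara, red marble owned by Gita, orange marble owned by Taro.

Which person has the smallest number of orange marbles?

Kai

Counts by owner (restricted to orange marbles): Taro→5, Dara→3, Lena→3, Gita→2, Kai→1.
The minimum is 1, held uniquely by Kai.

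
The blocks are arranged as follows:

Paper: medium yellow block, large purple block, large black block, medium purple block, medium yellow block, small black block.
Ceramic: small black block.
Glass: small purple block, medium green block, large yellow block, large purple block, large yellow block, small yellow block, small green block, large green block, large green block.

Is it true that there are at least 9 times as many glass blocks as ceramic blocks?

There are 9 glass blocks.
There is 1 ceramic block.
The claim requires 9 ≥ 9 × 1 = 9, which holds.

True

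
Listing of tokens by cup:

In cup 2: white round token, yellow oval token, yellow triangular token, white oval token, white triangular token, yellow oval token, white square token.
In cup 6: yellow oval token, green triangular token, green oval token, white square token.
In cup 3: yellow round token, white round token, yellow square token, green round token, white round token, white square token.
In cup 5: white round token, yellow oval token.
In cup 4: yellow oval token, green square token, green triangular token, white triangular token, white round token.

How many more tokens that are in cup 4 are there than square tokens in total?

tokens in cup 4: 5.
square tokens: 5.
5 − 5 = 0.

0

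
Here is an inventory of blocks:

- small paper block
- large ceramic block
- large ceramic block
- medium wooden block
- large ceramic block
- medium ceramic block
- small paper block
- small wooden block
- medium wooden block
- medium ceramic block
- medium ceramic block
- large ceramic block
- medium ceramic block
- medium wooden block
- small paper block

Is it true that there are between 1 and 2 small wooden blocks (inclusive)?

True

|small wooden blocks| = 1.
The claim requires 1 ≤ 1 ≤ 2, which holds.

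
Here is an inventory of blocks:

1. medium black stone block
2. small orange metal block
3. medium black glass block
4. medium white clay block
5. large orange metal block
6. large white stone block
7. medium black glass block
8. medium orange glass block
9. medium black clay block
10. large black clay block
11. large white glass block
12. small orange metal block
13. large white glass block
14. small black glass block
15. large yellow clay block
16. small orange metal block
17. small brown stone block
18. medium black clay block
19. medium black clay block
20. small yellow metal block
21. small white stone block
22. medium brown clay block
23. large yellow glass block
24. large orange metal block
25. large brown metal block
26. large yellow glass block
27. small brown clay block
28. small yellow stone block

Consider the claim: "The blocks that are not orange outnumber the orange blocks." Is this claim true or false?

True

There are 22 blocks that are not orange.
There are 6 orange blocks.
The claim requires 22 > 6, which holds.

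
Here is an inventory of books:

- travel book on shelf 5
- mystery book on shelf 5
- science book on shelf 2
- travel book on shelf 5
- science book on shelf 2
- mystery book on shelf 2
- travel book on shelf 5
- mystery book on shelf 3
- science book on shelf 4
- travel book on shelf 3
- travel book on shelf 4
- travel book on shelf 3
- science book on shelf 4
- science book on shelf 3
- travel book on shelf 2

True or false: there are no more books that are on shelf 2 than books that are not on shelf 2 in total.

|books on shelf 2| = 4.
|books that are not on shelf 2| = 11.
The claim requires 4 ≤ 11, which holds.

True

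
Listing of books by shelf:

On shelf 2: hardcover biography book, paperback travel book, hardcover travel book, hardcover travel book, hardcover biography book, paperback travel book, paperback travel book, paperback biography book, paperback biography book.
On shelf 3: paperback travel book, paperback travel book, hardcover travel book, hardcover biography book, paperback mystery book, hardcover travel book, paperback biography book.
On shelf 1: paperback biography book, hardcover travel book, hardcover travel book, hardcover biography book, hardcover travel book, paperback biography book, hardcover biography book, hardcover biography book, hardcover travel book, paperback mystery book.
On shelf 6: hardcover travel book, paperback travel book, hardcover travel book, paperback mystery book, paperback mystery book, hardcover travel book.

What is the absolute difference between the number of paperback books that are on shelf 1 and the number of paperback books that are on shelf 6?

paperback books on shelf 1: 3. paperback books on shelf 6: 3.
|3 − 3| = 3 − 3 = 0.

0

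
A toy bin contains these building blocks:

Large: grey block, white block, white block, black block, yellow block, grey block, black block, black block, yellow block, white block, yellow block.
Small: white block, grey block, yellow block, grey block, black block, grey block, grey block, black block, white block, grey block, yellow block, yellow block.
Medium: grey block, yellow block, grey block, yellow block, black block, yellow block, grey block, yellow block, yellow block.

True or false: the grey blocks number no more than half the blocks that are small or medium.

There are 10 grey blocks.
There are 21 blocks that are small or medium.
The claim requires 2 × 10 = 20 ≤ 21, which holds.

True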